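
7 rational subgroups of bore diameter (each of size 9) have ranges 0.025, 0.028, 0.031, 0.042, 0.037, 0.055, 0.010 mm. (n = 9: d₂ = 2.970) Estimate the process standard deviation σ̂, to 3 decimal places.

R̄ = (0.025 + 0.028 + 0.031 + 0.042 + 0.037 + 0.055 + 0.010) / 7 = 0.0326
σ̂ = R̄ / d₂ = 0.0326 / 2.970 = 0.0110

0.011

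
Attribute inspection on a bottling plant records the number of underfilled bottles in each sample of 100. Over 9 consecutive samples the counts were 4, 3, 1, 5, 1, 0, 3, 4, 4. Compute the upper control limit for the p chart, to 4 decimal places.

p̄ = Σdᵢ / (k·n) = 25 / (9 × 100) = 0.02778
UCL = p̄ + 3·√(p̄(1−p̄)/n) = 0.02778 + 3 × √(0.02778×0.97222/100) = 0.02778 + 3 × 0.01643 = 0.07708

0.0771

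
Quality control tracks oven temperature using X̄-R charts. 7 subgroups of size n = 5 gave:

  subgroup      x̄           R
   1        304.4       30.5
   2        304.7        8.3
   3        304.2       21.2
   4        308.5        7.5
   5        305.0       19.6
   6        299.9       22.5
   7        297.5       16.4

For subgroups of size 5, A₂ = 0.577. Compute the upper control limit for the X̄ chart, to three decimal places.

X̄̄ = (304.4 + 304.7 + 304.2 + 308.5 + 305.0 + 299.9 + 297.5) / 7 = 2124.2000 / 7 = 303.4571
R̄ = (30.5 + 8.3 + 21.2 + 7.5 + 19.6 + 22.5 + 16.4) / 7 = 126.0000 / 7 = 18.0000
UCL = X̄̄ + A₂·R̄ = 303.4571 + 0.577 × 18.0000 = 313.8431

313.843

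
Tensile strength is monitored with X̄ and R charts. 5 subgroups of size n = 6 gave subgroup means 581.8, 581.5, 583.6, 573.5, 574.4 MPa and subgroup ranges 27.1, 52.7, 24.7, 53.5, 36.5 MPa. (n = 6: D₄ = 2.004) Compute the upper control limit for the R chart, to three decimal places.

77.956

R̄ = (27.1 + 52.7 + 24.7 + 53.5 + 36.5) / 5 = 194.5000 / 5 = 38.9000
UCL_R = D₄·R̄ = 2.004 × 38.9000 = 77.9556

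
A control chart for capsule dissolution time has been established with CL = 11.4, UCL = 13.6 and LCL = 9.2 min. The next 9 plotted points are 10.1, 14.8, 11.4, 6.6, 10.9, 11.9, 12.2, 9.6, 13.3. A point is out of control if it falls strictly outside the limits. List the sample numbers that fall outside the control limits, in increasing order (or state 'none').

Compare each point to [9.2, 13.6]: sample 2 = 14.8 > UCL; sample 4 = 6.6 < LCL.

2, 4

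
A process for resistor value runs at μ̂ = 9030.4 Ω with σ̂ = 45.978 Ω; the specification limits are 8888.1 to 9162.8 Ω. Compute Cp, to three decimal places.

Cp = (USL − LSL) / (6σ̂) = (9162.8 − 8888.1) / (6 × 45.978) = 274.7000 / 275.8680 = 0.9958

0.996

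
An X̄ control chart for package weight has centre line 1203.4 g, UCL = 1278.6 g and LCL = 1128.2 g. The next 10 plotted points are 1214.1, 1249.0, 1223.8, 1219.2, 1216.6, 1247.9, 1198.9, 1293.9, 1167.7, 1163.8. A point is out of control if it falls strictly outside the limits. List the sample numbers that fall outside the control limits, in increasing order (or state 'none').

8

Compare each point to [1128.2, 1278.6]: sample 8 = 1293.9 > UCL.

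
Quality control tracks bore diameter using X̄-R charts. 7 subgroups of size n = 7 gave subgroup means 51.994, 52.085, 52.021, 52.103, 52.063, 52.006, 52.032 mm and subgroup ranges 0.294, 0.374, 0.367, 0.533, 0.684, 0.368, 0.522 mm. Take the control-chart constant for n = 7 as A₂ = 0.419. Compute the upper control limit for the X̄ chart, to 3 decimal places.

X̄̄ = (51.994 + 52.085 + 52.021 + 52.103 + 52.063 + 52.006 + 52.032) / 7 = 364.3040 / 7 = 52.0434
R̄ = (0.294 + 0.374 + 0.367 + 0.533 + 0.684 + 0.368 + 0.522) / 7 = 3.1420 / 7 = 0.4489
UCL = X̄̄ + A₂·R̄ = 52.0434 + 0.419 × 0.4489 = 52.2315

52.231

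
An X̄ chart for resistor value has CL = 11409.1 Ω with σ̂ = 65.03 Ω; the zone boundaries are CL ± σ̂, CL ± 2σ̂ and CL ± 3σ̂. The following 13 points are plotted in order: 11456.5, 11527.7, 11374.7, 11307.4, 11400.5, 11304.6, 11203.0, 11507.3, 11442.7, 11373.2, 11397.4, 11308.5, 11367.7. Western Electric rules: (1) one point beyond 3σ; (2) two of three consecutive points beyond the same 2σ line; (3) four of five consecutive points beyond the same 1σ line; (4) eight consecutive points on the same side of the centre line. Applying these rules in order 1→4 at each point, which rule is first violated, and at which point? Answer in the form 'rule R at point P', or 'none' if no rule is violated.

rule 1 at point 7

Zone of each point (C = within 1σ̂, B = 1σ̂–2σ̂, A = 2σ̂–3σ̂, * = beyond 3σ̂; sign = side of CL): 1:+C, 2:+B, 3:-C, 4:-B, 5:-C, 6:-B, 7:-*, 8:+B, 9:+C, 10:-C, 11:-C, 12:-B, 13:-C
Rule 1 (one point beyond the 3σ limits) is satisfied at point 7.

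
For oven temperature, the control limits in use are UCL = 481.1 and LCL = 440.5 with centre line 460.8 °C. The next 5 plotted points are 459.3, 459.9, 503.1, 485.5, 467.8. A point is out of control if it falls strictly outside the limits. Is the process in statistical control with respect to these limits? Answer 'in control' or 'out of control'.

Compare each point to [440.5, 481.1]: sample 3 = 503.1 > UCL; sample 4 = 485.5 > UCL.

out of control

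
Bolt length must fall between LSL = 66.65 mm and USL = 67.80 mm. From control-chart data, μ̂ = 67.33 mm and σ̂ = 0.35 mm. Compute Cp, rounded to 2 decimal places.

Cp = (USL − LSL) / (6σ̂) = (67.80 − 66.65) / (6 × 0.35) = 1.1500 / 2.1000 = 0.5476

0.55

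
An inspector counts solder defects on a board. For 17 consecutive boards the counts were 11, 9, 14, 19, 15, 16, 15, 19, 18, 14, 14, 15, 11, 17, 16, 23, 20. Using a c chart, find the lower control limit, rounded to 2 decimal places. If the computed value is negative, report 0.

c̄ = (11 + 9 + 14 + 19 + 15 + 16 + 15 + 19 + 18 + 14 + 14 + 15 + 11 + 17 + 16 + 23 + 20) / 17 = 266 / 17 = 15.6471
LCL = c̄ − 3√c̄ = 15.6471 − 3 × 3.9556 = 3.7801

3.78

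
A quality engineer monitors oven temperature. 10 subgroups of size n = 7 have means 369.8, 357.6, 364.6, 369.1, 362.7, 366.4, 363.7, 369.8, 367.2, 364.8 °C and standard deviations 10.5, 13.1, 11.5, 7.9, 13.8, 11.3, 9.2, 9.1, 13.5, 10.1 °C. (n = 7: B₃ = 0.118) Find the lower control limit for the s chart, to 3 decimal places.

1.298

s̄ = (10.5 + 13.1 + 11.5 + 7.9 + 13.8 + 11.3 + 9.2 + 9.1 + 13.5 + 10.1) / 10 = 11.0000
LCL_s = B₃·s̄ = 0.118 × 11.0000 = 1.2980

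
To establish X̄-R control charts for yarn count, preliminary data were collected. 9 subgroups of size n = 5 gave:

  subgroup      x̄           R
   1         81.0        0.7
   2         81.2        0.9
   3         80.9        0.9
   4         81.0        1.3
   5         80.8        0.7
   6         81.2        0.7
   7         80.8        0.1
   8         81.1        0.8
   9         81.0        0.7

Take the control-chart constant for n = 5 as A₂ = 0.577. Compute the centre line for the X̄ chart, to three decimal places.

X̄̄ = (81.0 + 81.2 + 80.9 + 81.0 + 80.8 + 81.2 + 80.8 + 81.1 + 81.0) / 9 = 729.0000 / 9 = 81.0000
CL = X̄̄ = 81.0000

81.000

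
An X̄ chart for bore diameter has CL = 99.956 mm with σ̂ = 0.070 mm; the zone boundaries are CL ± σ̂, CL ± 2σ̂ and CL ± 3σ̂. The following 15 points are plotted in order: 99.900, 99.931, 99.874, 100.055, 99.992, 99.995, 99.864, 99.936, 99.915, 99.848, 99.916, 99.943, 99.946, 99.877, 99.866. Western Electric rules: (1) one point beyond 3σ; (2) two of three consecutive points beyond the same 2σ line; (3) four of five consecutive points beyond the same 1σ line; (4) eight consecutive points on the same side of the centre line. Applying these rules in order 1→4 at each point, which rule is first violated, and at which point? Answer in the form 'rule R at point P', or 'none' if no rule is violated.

Zone of each point (C = within 1σ̂, B = 1σ̂–2σ̂, A = 2σ̂–3σ̂, * = beyond 3σ̂; sign = side of CL): 1:-C, 2:-C, 3:-B, 4:+B, 5:+C, 6:+C, 7:-B, 8:-C, 9:-C, 10:-B, 11:-C, 12:-C, 13:-C, 14:-B, 15:-B
Rule 4 (eight consecutive points on the same side of the centre line) is satisfied at point 14.

rule 4 at point 14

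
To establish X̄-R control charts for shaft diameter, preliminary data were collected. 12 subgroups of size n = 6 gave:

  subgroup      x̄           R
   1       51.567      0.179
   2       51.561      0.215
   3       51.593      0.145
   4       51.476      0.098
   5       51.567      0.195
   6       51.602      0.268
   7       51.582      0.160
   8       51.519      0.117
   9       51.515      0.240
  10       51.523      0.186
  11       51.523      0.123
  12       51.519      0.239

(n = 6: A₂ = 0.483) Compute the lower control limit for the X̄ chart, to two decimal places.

51.46

X̄̄ = (51.567 + 51.561 + 51.593 + 51.476 + 51.567 + 51.602 + 51.582 + 51.519 + 51.515 + 51.523 + 51.523 + 51.519) / 12 = 618.5470 / 12 = 51.5456
R̄ = (0.179 + 0.215 + 0.145 + 0.098 + 0.195 + 0.268 + 0.160 + 0.117 + 0.240 + 0.186 + 0.123 + 0.239) / 12 = 2.1650 / 12 = 0.1804
LCL = X̄̄ − A₂·R̄ = 51.5456 − 0.483 × 0.1804 = 51.4584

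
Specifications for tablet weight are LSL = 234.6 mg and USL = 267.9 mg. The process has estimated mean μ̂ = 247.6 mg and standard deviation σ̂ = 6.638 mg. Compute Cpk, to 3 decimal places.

0.653

Cpu = (USL − μ̂) / (3σ̂) = (267.9 − 247.6) / (3 × 6.638) = 1.0194; Cpl = (μ̂ − LSL) / (3σ̂) = (247.6 − 234.6) / (3 × 6.638) = 0.6528; Cpk = min(Cpu, Cpl) = 0.6528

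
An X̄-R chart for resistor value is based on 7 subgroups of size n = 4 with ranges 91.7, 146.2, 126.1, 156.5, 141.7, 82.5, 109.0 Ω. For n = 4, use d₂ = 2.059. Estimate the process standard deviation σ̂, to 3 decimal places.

59.231

R̄ = (91.7 + 146.2 + 126.1 + 156.5 + 141.7 + 82.5 + 109.0) / 7 = 121.9571
σ̂ = R̄ / d₂ = 121.9571 / 2.059 = 59.2312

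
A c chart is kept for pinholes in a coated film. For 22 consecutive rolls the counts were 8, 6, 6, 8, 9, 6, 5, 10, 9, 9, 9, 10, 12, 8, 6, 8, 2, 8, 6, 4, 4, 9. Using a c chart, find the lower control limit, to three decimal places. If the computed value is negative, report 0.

c̄ = (8 + 6 + 6 + 8 + 9 + 6 + 5 + 10 + 9 + 9 + 9 + 10 + 12 + 8 + 6 + 8 + 2 + 8 + 6 + 4 + 4 + 9) / 22 = 162 / 22 = 7.3636
LCL = c̄ − 3√c̄ = 7.3636 − 3 × 2.7136 = -0.7772 → 0 (cannot be negative)

0.000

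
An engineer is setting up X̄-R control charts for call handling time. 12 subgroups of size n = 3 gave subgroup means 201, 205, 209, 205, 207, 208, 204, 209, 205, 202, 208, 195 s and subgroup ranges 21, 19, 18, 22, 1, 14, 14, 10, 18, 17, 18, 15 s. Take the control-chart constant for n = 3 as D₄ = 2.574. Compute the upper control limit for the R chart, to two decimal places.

40.11

R̄ = (21 + 19 + 18 + 22 + 1 + 14 + 14 + 10 + 18 + 17 + 18 + 15) / 12 = 187.0000 / 12 = 15.5833
UCL_R = D₄·R̄ = 2.574 × 15.5833 = 40.1115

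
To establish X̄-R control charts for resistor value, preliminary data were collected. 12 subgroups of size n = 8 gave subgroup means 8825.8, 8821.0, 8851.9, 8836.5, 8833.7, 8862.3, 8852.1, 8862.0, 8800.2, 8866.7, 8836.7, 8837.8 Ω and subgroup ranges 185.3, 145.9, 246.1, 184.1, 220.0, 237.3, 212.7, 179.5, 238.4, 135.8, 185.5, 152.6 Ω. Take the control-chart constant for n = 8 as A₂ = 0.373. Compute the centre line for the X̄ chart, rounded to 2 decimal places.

8840.56

X̄̄ = (8825.8 + 8821.0 + 8851.9 + 8836.5 + 8833.7 + 8862.3 + 8852.1 + 8862.0 + 8800.2 + 8866.7 + 8836.7 + 8837.8) / 12 = 106086.7000 / 12 = 8840.5583
CL = X̄̄ = 8840.5583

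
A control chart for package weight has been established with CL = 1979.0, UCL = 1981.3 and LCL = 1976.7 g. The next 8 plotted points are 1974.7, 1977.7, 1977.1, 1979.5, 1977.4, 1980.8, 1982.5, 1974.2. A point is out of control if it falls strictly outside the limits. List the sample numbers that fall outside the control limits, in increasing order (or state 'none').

Compare each point to [1976.7, 1981.3]: sample 1 = 1974.7 < LCL; sample 7 = 1982.5 > UCL; sample 8 = 1974.2 < LCL.

1, 7, 8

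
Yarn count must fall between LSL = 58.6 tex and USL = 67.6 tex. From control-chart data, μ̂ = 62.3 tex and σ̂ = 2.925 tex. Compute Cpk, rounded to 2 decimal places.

Cpu = (USL − μ̂) / (3σ̂) = (67.6 − 62.3) / (3 × 2.925) = 0.6040; Cpl = (μ̂ − LSL) / (3σ̂) = (62.3 − 58.6) / (3 × 2.925) = 0.4217; Cpk = min(Cpu, Cpl) = 0.4217

0.42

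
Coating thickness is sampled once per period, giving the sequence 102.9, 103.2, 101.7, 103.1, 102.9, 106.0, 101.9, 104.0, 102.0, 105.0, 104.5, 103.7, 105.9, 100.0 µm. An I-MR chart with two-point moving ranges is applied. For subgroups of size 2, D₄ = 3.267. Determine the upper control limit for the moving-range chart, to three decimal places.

Moving ranges: 0.3, 1.5, 1.4, 0.2, 3.1, 4.1, 2.1, 2.0, 3.0, 0.5, 0.8, 2.2, 5.9; M̄R̄ = 27.1000 / 13 = 2.0846
UCL_MR = D₄·M̄R̄ = 3.267 × 2.0846 = 6.8104

6.810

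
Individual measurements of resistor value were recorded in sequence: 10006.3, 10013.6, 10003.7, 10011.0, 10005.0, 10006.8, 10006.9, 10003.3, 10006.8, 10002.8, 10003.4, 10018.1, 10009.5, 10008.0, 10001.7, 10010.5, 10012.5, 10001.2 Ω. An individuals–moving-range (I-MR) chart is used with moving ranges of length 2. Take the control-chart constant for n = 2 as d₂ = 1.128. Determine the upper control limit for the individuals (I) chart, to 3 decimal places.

10022.505

X̄ = (10006.3 + 10013.6 + 10003.7 + 10011.0 + 10005.0 + 10006.8 + 10006.9 + 10003.3 + 10006.8 + 10002.8 + 10003.4 + 10018.1 + 10009.5 + 10008.0 + 10001.7 + 10010.5 + 10012.5 + 10001.2) / 18 = 10007.2833
Moving ranges: 7.3, 9.9, 7.3, 6.0, 1.8, 0.1, 3.6, 3.5, 4.0, 0.6, 14.7, 8.6, 1.5, 6.3, 8.8, 2.0, 11.3; M̄R̄ = 97.3000 / 17 = 5.7235
UCL = X̄ + 3·M̄R̄/d₂ = 10007.2833 + 3 × 5.7235 / 1.128 = 10022.5055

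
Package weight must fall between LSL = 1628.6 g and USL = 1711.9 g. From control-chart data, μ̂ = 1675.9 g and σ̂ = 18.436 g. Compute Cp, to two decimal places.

0.75

Cp = (USL − LSL) / (6σ̂) = (1711.9 − 1628.6) / (6 × 18.436) = 83.3000 / 110.6160 = 0.7531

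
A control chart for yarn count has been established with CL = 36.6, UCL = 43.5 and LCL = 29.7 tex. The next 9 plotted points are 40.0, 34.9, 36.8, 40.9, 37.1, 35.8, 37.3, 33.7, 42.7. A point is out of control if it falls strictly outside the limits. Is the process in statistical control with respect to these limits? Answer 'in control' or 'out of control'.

in control

All 9 points lie within [29.7, 43.5].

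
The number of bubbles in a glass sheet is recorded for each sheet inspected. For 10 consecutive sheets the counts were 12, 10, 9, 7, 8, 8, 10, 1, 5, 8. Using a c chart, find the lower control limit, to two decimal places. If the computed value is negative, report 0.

0.00

c̄ = (12 + 10 + 9 + 7 + 8 + 8 + 10 + 1 + 5 + 8) / 10 = 78 / 10 = 7.8000
LCL = c̄ − 3√c̄ = 7.8000 − 3 × 2.7928 = -0.5785 → 0 (cannot be negative)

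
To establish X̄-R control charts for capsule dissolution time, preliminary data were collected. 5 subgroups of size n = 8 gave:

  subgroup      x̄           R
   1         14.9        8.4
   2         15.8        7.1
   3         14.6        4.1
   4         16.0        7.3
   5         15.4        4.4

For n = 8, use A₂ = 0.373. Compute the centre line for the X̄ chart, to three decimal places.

X̄̄ = (14.9 + 15.8 + 14.6 + 16.0 + 15.4) / 5 = 76.7000 / 5 = 15.3400
CL = X̄̄ = 15.3400

15.340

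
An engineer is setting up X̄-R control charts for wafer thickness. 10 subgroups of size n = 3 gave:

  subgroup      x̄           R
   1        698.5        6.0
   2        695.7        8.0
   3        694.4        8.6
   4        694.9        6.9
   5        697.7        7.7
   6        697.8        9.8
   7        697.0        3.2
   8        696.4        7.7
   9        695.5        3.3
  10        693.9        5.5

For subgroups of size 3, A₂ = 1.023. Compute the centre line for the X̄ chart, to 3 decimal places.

696.180

X̄̄ = (698.5 + 695.7 + 694.4 + 694.9 + 697.7 + 697.8 + 697.0 + 696.4 + 695.5 + 693.9) / 10 = 6961.8000 / 10 = 696.1800
CL = X̄̄ = 696.1800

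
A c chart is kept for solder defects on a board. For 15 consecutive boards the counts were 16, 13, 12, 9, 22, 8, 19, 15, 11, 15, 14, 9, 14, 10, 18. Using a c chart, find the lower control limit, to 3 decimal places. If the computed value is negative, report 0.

c̄ = (16 + 13 + 12 + 9 + 22 + 8 + 19 + 15 + 11 + 15 + 14 + 9 + 14 + 10 + 18) / 15 = 205 / 15 = 13.6667
LCL = c̄ − 3√c̄ = 13.6667 − 3 × 3.6968 = 2.5761

2.576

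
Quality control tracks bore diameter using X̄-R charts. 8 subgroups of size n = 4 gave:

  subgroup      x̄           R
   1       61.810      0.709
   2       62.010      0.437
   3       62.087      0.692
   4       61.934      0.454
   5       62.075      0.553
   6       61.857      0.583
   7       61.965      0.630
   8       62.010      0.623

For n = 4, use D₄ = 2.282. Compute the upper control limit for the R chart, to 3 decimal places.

R̄ = (0.709 + 0.437 + 0.692 + 0.454 + 0.553 + 0.583 + 0.630 + 0.623) / 8 = 4.6810 / 8 = 0.5851
UCL_R = D₄·R̄ = 2.282 × 0.5851 = 1.3353

1.335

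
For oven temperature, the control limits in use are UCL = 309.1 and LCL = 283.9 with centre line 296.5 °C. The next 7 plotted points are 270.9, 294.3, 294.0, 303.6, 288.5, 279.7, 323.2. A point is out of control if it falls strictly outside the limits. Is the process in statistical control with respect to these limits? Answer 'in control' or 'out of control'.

Compare each point to [283.9, 309.1]: sample 1 = 270.9 < LCL; sample 6 = 279.7 < LCL; sample 7 = 323.2 > UCL.

out of control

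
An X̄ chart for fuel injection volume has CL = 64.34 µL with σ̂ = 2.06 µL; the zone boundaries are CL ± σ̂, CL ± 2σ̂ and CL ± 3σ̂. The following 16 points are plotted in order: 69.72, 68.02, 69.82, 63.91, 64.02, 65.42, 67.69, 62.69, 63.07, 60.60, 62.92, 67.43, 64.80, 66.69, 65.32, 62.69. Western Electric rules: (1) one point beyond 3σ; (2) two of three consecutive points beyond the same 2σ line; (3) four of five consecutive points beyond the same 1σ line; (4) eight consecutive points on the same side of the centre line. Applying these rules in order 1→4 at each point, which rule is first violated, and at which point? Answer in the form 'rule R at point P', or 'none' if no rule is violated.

Zone of each point (C = within 1σ̂, B = 1σ̂–2σ̂, A = 2σ̂–3σ̂, * = beyond 3σ̂; sign = side of CL): 1:+A, 2:+B, 3:+A, 4:-C, 5:-C, 6:+C, 7:+B, 8:-C, 9:-C, 10:-B, 11:-C, 12:+B, 13:+C, 14:+B, 15:+C, 16:-C
Rule 2 (two of three consecutive points beyond the same 2σ limit) is satisfied at point 3.

rule 2 at point 3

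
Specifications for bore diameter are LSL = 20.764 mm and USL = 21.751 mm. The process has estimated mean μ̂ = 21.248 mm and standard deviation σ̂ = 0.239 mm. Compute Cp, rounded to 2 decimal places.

0.69

Cp = (USL − LSL) / (6σ̂) = (21.751 − 20.764) / (6 × 0.239) = 0.9870 / 1.4340 = 0.6883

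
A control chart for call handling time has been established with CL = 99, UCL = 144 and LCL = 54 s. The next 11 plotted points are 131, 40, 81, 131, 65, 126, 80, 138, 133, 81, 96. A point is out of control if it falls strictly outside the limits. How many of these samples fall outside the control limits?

1

Compare each point to [54, 144]: sample 2 = 40 < LCL.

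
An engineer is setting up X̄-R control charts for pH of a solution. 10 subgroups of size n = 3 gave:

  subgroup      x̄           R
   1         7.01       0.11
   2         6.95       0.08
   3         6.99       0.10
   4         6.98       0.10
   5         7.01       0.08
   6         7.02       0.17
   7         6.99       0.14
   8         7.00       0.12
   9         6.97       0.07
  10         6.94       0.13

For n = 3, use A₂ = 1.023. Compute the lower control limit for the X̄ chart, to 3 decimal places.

X̄̄ = (7.01 + 6.95 + 6.99 + 6.98 + 7.01 + 7.02 + 6.99 + 7.00 + 6.97 + 6.94) / 10 = 69.8600 / 10 = 6.9860
R̄ = (0.11 + 0.08 + 0.10 + 0.10 + 0.08 + 0.17 + 0.14 + 0.12 + 0.07 + 0.13) / 10 = 1.1000 / 10 = 0.1100
LCL = X̄̄ − A₂·R̄ = 6.9860 − 1.023 × 0.1100 = 6.8735

6.873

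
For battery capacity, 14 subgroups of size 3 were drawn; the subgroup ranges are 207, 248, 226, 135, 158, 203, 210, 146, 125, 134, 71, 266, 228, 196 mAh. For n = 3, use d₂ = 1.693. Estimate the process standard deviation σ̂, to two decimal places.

R̄ = (207 + 248 + 226 + 135 + 158 + 203 + 210 + 146 + 125 + 134 + 71 + 266 + 228 + 196) / 14 = 182.3571
σ̂ = R̄ / d₂ = 182.3571 / 1.693 = 107.7124

107.71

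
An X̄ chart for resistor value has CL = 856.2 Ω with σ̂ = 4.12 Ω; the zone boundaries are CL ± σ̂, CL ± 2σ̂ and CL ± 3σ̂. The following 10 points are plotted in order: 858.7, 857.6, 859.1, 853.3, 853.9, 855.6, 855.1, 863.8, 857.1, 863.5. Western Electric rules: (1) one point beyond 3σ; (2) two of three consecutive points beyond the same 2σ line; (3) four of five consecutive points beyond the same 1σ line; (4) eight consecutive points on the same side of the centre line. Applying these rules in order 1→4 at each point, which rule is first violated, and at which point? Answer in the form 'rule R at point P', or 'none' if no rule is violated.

Zone of each point (C = within 1σ̂, B = 1σ̂–2σ̂, A = 2σ̂–3σ̂, * = beyond 3σ̂; sign = side of CL): 1:+C, 2:+C, 3:+C, 4:-C, 5:-C, 6:-C, 7:-C, 8:+B, 9:+C, 10:+B
No rule fires across all 10 points.

none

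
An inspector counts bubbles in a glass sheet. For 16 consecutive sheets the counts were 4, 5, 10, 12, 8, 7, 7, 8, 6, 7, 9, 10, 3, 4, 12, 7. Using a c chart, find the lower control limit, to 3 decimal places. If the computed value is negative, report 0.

c̄ = (4 + 5 + 10 + 12 + 8 + 7 + 7 + 8 + 6 + 7 + 9 + 10 + 3 + 4 + 12 + 7) / 16 = 119 / 16 = 7.4375
LCL = c̄ − 3√c̄ = 7.4375 − 3 × 2.7272 = -0.7440 → 0 (cannot be negative)

0.000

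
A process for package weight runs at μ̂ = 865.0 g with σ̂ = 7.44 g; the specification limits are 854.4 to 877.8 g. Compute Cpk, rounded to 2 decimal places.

Cpu = (USL − μ̂) / (3σ̂) = (877.8 − 865.0) / (3 × 7.44) = 0.5735; Cpl = (μ̂ − LSL) / (3σ̂) = (865.0 − 854.4) / (3 × 7.44) = 0.4749; Cpk = min(Cpu, Cpl) = 0.4749

0.47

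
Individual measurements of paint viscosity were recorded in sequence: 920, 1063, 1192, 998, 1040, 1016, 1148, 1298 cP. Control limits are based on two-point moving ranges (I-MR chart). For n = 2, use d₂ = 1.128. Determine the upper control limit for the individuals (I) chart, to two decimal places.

1393.65

X̄ = (920 + 1063 + 1192 + 998 + 1040 + 1016 + 1148 + 1298) / 8 = 1084.3750
Moving ranges: 143, 129, 194, 42, 24, 132, 150; M̄R̄ = 814.0000 / 7 = 116.2857
UCL = X̄ + 3·M̄R̄/d₂ = 1084.3750 + 3 × 116.2857 / 1.128 = 1393.6455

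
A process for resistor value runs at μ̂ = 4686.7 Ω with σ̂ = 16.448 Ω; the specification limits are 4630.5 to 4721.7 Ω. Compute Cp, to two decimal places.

Cp = (USL − LSL) / (6σ̂) = (4721.7 − 4630.5) / (6 × 16.448) = 91.2000 / 98.6880 = 0.9241

0.92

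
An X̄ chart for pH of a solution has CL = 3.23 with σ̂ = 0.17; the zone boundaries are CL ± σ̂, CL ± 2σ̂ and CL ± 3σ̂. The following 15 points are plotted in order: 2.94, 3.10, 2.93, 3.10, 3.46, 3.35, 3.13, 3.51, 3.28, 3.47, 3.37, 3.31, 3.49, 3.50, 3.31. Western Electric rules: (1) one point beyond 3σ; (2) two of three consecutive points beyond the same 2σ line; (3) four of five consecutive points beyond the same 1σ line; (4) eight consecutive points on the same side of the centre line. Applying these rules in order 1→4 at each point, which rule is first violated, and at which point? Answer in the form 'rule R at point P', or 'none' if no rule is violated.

Zone of each point (C = within 1σ̂, B = 1σ̂–2σ̂, A = 2σ̂–3σ̂, * = beyond 3σ̂; sign = side of CL): 1:-B, 2:-C, 3:-B, 4:-C, 5:+B, 6:+C, 7:-C, 8:+B, 9:+C, 10:+B, 11:+C, 12:+C, 13:+B, 14:+B, 15:+C
Rule 4 (eight consecutive points on the same side of the centre line) is satisfied at point 15.

rule 4 at point 15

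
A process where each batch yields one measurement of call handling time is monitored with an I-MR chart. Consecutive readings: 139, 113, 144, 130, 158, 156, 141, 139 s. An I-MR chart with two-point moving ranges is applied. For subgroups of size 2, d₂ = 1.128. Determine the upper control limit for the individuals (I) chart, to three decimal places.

184.833

X̄ = (139 + 113 + 144 + 130 + 158 + 156 + 141 + 139) / 8 = 140.0000
Moving ranges: 26, 31, 14, 28, 2, 15, 2; M̄R̄ = 118.0000 / 7 = 16.8571
UCL = X̄ + 3·M̄R̄/d₂ = 140.0000 + 3 × 16.8571 / 1.128 = 184.8328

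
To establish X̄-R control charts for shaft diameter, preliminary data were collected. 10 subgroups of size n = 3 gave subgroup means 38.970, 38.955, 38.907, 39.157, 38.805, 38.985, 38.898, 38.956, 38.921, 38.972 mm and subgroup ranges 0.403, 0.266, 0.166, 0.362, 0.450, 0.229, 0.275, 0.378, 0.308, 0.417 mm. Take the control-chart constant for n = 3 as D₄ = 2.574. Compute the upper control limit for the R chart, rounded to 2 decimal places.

0.84

R̄ = (0.403 + 0.266 + 0.166 + 0.362 + 0.450 + 0.229 + 0.275 + 0.378 + 0.308 + 0.417) / 10 = 3.2540 / 10 = 0.3254
UCL_R = D₄·R̄ = 2.574 × 0.3254 = 0.8376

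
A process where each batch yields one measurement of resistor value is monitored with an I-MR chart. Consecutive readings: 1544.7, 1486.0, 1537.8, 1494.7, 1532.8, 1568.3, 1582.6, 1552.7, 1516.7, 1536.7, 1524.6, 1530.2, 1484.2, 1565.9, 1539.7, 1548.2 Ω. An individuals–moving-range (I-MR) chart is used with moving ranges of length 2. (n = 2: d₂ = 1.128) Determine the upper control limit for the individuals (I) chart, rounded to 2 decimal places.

X̄ = (1544.7 + 1486.0 + 1537.8 + 1494.7 + 1532.8 + 1568.3 + 1582.6 + 1552.7 + 1516.7 + 1536.7 + 1524.6 + 1530.2 + 1484.2 + 1565.9 + 1539.7 + 1548.2) / 16 = 1534.1125
Moving ranges: 58.7, 51.8, 43.1, 38.1, 35.5, 14.3, 29.9, 36.0, 20.0, 12.1, 5.6, 46.0, 81.7, 26.2, 8.5; M̄R̄ = 507.5000 / 15 = 33.8333
UCL = X̄ + 3·M̄R̄/d₂ = 1534.1125 + 3 × 33.8333 / 1.128 = 1624.0948

1624.09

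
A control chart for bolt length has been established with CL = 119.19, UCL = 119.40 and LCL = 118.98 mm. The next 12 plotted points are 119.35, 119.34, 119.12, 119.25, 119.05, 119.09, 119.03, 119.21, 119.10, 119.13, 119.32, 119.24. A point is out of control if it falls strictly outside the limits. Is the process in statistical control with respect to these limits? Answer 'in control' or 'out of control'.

in control

All 12 points lie within [118.98, 119.40].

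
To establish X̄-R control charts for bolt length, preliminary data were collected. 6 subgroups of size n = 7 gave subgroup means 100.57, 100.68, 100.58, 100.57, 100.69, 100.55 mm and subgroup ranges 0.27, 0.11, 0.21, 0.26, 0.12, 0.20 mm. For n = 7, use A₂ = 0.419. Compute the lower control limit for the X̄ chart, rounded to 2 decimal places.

100.52

X̄̄ = (100.57 + 100.68 + 100.58 + 100.57 + 100.69 + 100.55) / 6 = 603.6400 / 6 = 100.6067
R̄ = (0.27 + 0.11 + 0.21 + 0.26 + 0.12 + 0.20) / 6 = 1.1700 / 6 = 0.1950
LCL = X̄̄ − A₂·R̄ = 100.6067 − 0.419 × 0.1950 = 100.5250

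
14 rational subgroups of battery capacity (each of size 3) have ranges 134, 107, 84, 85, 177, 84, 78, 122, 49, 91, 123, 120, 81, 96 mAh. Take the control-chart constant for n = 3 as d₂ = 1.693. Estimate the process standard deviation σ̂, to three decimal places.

60.375

R̄ = (134 + 107 + 84 + 85 + 177 + 84 + 78 + 122 + 49 + 91 + 123 + 120 + 81 + 96) / 14 = 102.2143
σ̂ = R̄ / d₂ = 102.2143 / 1.693 = 60.3747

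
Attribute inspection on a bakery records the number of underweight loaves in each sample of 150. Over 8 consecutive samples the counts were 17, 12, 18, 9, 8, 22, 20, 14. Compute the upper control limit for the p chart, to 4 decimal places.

0.1735

p̄ = Σdᵢ / (k·n) = 120 / (8 × 150) = 0.10000
UCL = p̄ + 3·√(p̄(1−p̄)/n) = 0.10000 + 3 × √(0.10000×0.90000/150) = 0.10000 + 3 × 0.02449 = 0.17348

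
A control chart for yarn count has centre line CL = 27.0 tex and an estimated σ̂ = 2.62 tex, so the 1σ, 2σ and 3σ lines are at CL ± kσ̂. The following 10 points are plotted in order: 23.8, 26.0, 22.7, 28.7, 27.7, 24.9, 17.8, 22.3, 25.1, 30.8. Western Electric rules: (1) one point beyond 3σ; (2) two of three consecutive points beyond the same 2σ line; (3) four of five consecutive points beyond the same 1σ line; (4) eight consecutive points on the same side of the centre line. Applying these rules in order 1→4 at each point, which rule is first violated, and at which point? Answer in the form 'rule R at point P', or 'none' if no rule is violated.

rule 1 at point 7

Zone of each point (C = within 1σ̂, B = 1σ̂–2σ̂, A = 2σ̂–3σ̂, * = beyond 3σ̂; sign = side of CL): 1:-B, 2:-C, 3:-B, 4:+C, 5:+C, 6:-C, 7:-*, 8:-B, 9:-C, 10:+B
Rule 1 (one point beyond the 3σ limits) is satisfied at point 7.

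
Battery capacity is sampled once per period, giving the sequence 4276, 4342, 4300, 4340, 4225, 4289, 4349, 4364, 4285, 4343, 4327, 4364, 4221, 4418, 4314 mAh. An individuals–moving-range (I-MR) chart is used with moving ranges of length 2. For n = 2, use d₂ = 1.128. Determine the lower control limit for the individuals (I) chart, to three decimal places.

4120.325

X̄ = (4276 + 4342 + 4300 + 4340 + 4225 + 4289 + 4349 + 4364 + 4285 + 4343 + 4327 + 4364 + 4221 + 4418 + 4314) / 15 = 4317.1333
Moving ranges: 66, 42, 40, 115, 64, 60, 15, 79, 58, 16, 37, 143, 197, 104; M̄R̄ = 1036.0000 / 14 = 74.0000
LCL = X̄ − 3·M̄R̄/d₂ = 4317.1333 − 3 × 74.0000 / 1.128 = 4120.3248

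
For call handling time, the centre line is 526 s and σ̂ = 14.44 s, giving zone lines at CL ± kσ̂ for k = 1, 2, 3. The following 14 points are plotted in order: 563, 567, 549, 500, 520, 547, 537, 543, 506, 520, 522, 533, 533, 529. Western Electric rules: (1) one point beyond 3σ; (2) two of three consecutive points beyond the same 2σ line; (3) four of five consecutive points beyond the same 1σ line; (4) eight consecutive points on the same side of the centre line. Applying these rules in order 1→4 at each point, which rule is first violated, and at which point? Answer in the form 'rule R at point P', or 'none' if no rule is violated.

Zone of each point (C = within 1σ̂, B = 1σ̂–2σ̂, A = 2σ̂–3σ̂, * = beyond 3σ̂; sign = side of CL): 1:+A, 2:+A, 3:+B, 4:-B, 5:-C, 6:+B, 7:+C, 8:+B, 9:-B, 10:-C, 11:-C, 12:+C, 13:+C, 14:+C
Rule 2 (two of three consecutive points beyond the same 2σ limit) is satisfied at point 2.

rule 2 at point 2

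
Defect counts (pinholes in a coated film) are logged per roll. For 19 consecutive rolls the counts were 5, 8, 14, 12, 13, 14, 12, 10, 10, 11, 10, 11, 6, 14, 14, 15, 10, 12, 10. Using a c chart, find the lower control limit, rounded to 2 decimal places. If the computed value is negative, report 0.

c̄ = (5 + 8 + 14 + 12 + 13 + 14 + 12 + 10 + 10 + 11 + 10 + 11 + 6 + 14 + 14 + 15 + 10 + 12 + 10) / 19 = 211 / 19 = 11.1053
LCL = c̄ − 3√c̄ = 11.1053 − 3 × 3.3325 = 1.1079

1.11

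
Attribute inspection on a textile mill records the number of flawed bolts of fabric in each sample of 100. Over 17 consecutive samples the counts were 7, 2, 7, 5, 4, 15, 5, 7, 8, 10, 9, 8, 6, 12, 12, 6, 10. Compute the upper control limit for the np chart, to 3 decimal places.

15.880

p̄ = Σdᵢ / (k·n) = 133 / (17 × 100) = 0.07824
UCL = np̄ + 3·√(np̄(1−p̄)) = 7.8235 + 3 × √(7.8235×0.92176) = 7.8235 + 3 × 2.6854 = 15.8798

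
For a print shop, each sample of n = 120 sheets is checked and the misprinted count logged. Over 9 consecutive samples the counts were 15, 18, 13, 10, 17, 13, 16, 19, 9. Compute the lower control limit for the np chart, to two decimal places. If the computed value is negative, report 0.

p̄ = Σdᵢ / (k·n) = 130 / (9 × 120) = 0.12037
LCL = np̄ − 3·√(np̄(1−p̄)) = 14.4444 − 3 × 3.5645 = 3.7509

3.75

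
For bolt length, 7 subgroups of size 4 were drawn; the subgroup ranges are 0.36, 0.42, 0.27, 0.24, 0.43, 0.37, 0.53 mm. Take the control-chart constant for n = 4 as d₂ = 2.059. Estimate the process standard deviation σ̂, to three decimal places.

0.182

R̄ = (0.36 + 0.42 + 0.27 + 0.24 + 0.43 + 0.37 + 0.53) / 7 = 0.3743
σ̂ = R̄ / d₂ = 0.3743 / 2.059 = 0.1818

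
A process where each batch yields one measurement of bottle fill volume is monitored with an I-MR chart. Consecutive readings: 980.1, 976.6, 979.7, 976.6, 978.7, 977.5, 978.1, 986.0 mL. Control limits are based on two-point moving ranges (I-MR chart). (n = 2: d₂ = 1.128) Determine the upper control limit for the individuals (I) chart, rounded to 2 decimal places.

X̄ = (980.1 + 976.6 + 979.7 + 976.6 + 978.7 + 977.5 + 978.1 + 986.0) / 8 = 979.1625
Moving ranges: 3.5, 3.1, 3.1, 2.1, 1.2, 0.6, 7.9; M̄R̄ = 21.5000 / 7 = 3.0714
UCL = X̄ + 3·M̄R̄/d₂ = 979.1625 + 3 × 3.0714 / 1.128 = 987.3312

987.33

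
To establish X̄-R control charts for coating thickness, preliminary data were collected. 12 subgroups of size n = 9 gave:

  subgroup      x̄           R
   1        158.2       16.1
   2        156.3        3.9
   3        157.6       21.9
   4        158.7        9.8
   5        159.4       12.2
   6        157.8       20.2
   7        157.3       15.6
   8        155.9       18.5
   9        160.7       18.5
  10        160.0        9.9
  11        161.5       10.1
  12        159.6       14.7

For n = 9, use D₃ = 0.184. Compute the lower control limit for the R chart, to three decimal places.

2.628

R̄ = (16.1 + 3.9 + 21.9 + 9.8 + 12.2 + 20.2 + 15.6 + 18.5 + 18.5 + 9.9 + 10.1 + 14.7) / 12 = 171.4000 / 12 = 14.2833
LCL_R = D₃·R̄ = 0.184 × 14.2833 = 2.6281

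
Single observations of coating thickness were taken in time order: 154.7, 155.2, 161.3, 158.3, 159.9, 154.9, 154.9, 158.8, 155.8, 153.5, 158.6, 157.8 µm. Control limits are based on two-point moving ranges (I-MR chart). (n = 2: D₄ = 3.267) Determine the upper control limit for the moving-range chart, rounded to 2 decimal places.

Moving ranges: 0.5, 6.1, 3.0, 1.6, 5.0, 0.0, 3.9, 3.0, 2.3, 5.1, 0.8; M̄R̄ = 31.3000 / 11 = 2.8455
UCL_MR = D₄·M̄R̄ = 3.267 × 2.8455 = 9.2961

9.30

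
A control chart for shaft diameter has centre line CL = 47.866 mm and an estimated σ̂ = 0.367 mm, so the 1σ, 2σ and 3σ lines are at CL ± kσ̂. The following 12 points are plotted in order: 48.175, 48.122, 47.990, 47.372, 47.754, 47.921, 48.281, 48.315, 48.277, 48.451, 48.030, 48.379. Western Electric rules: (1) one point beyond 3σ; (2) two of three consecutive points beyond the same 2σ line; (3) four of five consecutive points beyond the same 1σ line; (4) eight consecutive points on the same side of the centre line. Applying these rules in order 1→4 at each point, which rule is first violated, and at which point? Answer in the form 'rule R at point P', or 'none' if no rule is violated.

rule 3 at point 10

Zone of each point (C = within 1σ̂, B = 1σ̂–2σ̂, A = 2σ̂–3σ̂, * = beyond 3σ̂; sign = side of CL): 1:+C, 2:+C, 3:+C, 4:-B, 5:-C, 6:+C, 7:+B, 8:+B, 9:+B, 10:+B, 11:+C, 12:+B
Rule 3 (four of five consecutive points beyond the same 1σ limit) is satisfied at point 10.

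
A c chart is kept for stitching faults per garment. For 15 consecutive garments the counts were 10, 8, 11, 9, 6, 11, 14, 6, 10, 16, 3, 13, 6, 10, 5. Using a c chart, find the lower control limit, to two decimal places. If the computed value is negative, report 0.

0.10

c̄ = (10 + 8 + 11 + 9 + 6 + 11 + 14 + 6 + 10 + 16 + 3 + 13 + 6 + 10 + 5) / 15 = 138 / 15 = 9.2000
LCL = c̄ − 3√c̄ = 9.2000 − 3 × 3.0332 = 0.1005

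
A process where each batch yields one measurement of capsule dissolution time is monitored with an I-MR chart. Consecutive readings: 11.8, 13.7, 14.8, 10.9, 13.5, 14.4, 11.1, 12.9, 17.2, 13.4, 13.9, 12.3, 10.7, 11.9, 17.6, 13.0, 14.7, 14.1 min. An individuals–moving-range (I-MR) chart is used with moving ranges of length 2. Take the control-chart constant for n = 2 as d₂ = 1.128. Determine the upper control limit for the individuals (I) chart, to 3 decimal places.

19.869

X̄ = (11.8 + 13.7 + 14.8 + 10.9 + 13.5 + 14.4 + 11.1 + 12.9 + 17.2 + 13.4 + 13.9 + 12.3 + 10.7 + 11.9 + 17.6 + 13.0 + 14.7 + 14.1) / 18 = 13.4389
Moving ranges: 1.9, 1.1, 3.9, 2.6, 0.9, 3.3, 1.8, 4.3, 3.8, 0.5, 1.6, 1.6, 1.2, 5.7, 4.6, 1.7, 0.6; M̄R̄ = 41.1000 / 17 = 2.4176
UCL = X̄ + 3·M̄R̄/d₂ = 13.4389 + 3 × 2.4176 / 1.128 = 19.8688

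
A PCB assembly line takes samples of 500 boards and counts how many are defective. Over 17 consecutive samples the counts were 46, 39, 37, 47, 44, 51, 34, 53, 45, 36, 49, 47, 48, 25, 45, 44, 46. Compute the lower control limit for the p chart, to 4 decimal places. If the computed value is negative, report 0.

0.0489

p̄ = Σdᵢ / (k·n) = 736 / (17 × 500) = 0.08659
LCL = p̄ − 3·√(p̄(1−p̄)/n) = 0.08659 − 3 × 0.01258 = 0.04886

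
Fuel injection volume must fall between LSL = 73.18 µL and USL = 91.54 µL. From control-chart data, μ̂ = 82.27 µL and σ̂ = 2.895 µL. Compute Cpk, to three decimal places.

Cpu = (USL − μ̂) / (3σ̂) = (91.54 − 82.27) / (3 × 2.895) = 1.0674; Cpl = (μ̂ − LSL) / (3σ̂) = (82.27 − 73.18) / (3 × 2.895) = 1.0466; Cpk = min(Cpu, Cpl) = 1.0466

1.047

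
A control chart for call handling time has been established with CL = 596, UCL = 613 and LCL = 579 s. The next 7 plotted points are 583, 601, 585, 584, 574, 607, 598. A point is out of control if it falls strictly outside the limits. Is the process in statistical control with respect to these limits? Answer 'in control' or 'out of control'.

Compare each point to [579, 613]: sample 5 = 574 < LCL.

out of control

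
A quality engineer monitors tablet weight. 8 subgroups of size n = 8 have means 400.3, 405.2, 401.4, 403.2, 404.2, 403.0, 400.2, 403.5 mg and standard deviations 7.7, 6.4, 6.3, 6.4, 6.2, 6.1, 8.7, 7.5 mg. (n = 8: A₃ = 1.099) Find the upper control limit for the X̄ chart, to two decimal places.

410.22

X̄̄ = (400.3 + 405.2 + 401.4 + 403.2 + 404.2 + 403.0 + 400.2 + 403.5) / 8 = 402.6250
s̄ = (7.7 + 6.4 + 6.3 + 6.4 + 6.2 + 6.1 + 8.7 + 7.5) / 8 = 6.9125
UCL = X̄̄ + A₃·s̄ = 402.6250 + 1.099 × 6.9125 = 410.2218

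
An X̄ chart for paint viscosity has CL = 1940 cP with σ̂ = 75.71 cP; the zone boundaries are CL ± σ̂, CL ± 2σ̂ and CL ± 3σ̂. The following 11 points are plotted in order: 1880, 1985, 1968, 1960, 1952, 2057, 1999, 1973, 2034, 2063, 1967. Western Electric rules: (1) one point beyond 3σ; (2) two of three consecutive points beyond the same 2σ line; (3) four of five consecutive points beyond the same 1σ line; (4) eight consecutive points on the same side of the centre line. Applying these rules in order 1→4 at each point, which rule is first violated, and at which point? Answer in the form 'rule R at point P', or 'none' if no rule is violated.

rule 4 at point 9

Zone of each point (C = within 1σ̂, B = 1σ̂–2σ̂, A = 2σ̂–3σ̂, * = beyond 3σ̂; sign = side of CL): 1:-C, 2:+C, 3:+C, 4:+C, 5:+C, 6:+B, 7:+C, 8:+C, 9:+B, 10:+B, 11:+C
Rule 4 (eight consecutive points on the same side of the centre line) is satisfied at point 9.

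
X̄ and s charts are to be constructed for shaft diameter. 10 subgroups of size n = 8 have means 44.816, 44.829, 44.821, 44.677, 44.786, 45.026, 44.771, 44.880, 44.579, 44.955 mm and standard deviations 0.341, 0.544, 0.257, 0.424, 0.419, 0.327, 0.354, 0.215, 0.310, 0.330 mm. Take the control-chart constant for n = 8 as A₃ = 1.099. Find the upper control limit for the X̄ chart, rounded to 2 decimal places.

X̄̄ = (44.816 + 44.829 + 44.821 + 44.677 + 44.786 + 45.026 + 44.771 + 44.880 + 44.579 + 44.955) / 10 = 44.8140
s̄ = (0.341 + 0.544 + 0.257 + 0.424 + 0.419 + 0.327 + 0.354 + 0.215 + 0.310 + 0.330) / 10 = 0.3521
UCL = X̄̄ + A₃·s̄ = 44.8140 + 1.099 × 0.3521 = 45.2010

45.20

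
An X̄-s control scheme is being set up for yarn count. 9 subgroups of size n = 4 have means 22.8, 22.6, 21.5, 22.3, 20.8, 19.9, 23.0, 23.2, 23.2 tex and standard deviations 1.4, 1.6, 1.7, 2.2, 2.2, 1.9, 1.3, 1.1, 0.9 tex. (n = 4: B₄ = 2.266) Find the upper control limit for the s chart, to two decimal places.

s̄ = (1.4 + 1.6 + 1.7 + 2.2 + 2.2 + 1.9 + 1.3 + 1.1 + 0.9) / 9 = 1.5889
UCL_s = B₄·s̄ = 2.266 × 1.5889 = 3.6004

3.60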